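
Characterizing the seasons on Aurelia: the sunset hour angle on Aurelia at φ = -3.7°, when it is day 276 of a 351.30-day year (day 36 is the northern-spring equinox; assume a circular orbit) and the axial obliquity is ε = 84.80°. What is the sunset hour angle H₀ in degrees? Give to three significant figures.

H₀ = 98.1°

Solar longitude: λ_s = 360° × (276 − 36)/351.30 = 245.944°.
sin δ = sin 84.80° × sin 245.944° = -0.90939, so δ = -65.421°.
cos H₀ = −tan φ · tan δ = −tan(-3.7°) × tan(-65.421°) = -0.1414, so H₀ = 1.7127 rad = 98.13°.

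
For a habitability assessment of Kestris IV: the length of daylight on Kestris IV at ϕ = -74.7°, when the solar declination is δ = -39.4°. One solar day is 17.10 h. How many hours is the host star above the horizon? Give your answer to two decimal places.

Sunrise equation: cos h₀ = −tan ϕ · tan δ = -3.0026 ≤ −1, so the host star never sets (polar day) and h₀ = π.
Daylight = 2h₀/(2π) × 17.10 h = (3.1416/π) × 17.10 = 17.10 h.

17.10 h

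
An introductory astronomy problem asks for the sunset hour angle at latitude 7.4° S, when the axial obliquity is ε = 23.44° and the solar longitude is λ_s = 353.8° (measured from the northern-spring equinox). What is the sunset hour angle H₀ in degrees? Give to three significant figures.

Solar declination: sin δ = sin ε · sin λ_s = sin 23.44° × sin 353.8° = -0.04296, so δ = -2.462°.
cos H₀ = −tan φ · tan δ = −tan(-7.4°) × tan(-2.462°) = -0.0056, so H₀ = 1.5764 rad = 90.32°.

H₀ = 90.3°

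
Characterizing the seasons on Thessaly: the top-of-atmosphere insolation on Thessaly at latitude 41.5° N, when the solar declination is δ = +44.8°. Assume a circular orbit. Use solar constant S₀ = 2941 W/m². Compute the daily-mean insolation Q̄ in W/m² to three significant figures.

cos H₀ = −tan(+41.5°) tan(+44.800°) = -0.8786, H₀ = 2.6437 rad.
Bracket: H₀ sin φ sin δ + cos φ cos δ sin H₀ = 2.6437×0.66262×0.70463 + 0.74896×0.70957×0.47761 = 1.234349 + 0.253821 = 1.488170.
Q̄ = (S₀/π) × [bracket] = (2941/π) × 1.488170 = 1393 W/m².

Q̄ ≈ 1.39e+03 W/m²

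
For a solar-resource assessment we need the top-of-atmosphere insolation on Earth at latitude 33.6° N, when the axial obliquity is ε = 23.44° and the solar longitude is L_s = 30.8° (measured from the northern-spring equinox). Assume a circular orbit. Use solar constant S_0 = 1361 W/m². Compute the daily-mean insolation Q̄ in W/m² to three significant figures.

Q̄ ≈ 433 W/m²

Solar declination: sin δ = sin ε · sin L_s = sin 23.44° × sin 30.8° = 0.20368, so δ = +11.753°.
cos h₀ = −tan(+33.6°) tan(+11.753°) = -0.1382, h₀ = 1.7095 rad.
Bracket: h₀ sin ϕ sin δ + cos ϕ cos δ sin h₀ = 1.7095×0.55339×0.20368 + 0.83292×0.97904×0.99040 = 0.192685 + 0.807634 = 1.000319.
Q̄ = (S_0/π) × [bracket] = (1361/π) × 1.000319 = 433.4 W/m².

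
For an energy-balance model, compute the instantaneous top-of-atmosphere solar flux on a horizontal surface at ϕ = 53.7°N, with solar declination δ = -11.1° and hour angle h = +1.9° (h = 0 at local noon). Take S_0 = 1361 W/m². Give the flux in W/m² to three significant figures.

579 W/m²

cos θ_z = sin ϕ sin δ + cos ϕ cos δ cos h = -0.155159 + 0.580619 = 0.425460.
Flux = S_0 · cos θ_z = 1361 × 0.425460 = 579.1 W/m².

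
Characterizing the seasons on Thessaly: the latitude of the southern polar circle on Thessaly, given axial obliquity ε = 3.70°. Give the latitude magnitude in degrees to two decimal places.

The polar circle is the lowest latitude that experiences at least one full rotation of continuous darkness at the northern-summer solstice; it lies at |φ| = 90° − ε = 90° − 3.70° = 86.30°.

86.30°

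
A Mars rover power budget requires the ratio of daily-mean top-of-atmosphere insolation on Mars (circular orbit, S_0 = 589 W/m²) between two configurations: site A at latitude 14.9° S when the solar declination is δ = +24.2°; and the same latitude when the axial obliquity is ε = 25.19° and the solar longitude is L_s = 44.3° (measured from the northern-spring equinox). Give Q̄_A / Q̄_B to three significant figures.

— Configuration A (ϕ=-14.9°):
cos h₀ = −tan(-14.9°) tan(+24.200°) = 0.1196, h₀ = 1.4509 rad.
Bracket: h₀ sin ϕ sin δ + cos ϕ cos δ sin h₀ = 1.4509×-0.25713×0.40992 + 0.96638×0.91212×0.99282 = -0.152929 + 0.875126 = 0.722197.
Q̄ = (S_0/π) × [bracket] = (589/π) × 0.722197 = 135.40 W/m².
— Configuration B (ϕ=-14.9°):
Solar declination: sin δ = sin ε · sin L_s = sin 25.19° × sin 44.3° = 0.29726, so δ = +17.293°.
cos h₀ = −tan(-14.9°) tan(+17.293°) = 0.0828, h₀ = 1.4879 rad.
Bracket: h₀ sin ϕ sin δ + cos ϕ cos δ sin h₀ = 1.4879×-0.25713×0.29726 + 0.96638×0.95480×0.99656 = -0.113727 + 0.919526 = 0.805799.
Q̄ = (S_0/π) × [bracket] = (589/π) × 0.805799 = 151.07 W/m².
Ratio Q̄_A / Q̄_B = 135.40 / 151.07 = 0.8963.

Q̄_A / Q̄_B ≈ 0.896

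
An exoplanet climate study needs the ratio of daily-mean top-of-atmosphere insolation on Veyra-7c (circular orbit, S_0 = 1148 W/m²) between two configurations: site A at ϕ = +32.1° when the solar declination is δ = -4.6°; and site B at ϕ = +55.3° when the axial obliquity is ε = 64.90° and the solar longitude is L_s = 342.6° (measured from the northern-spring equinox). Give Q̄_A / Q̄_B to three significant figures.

Q̄_A / Q̄_B ≈ 3.19

— Configuration A (ϕ=+32.1°):
cos h₀ = −tan(+32.1°) tan(-4.600°) = 0.0505, h₀ = 1.5203 rad.
Bracket: h₀ sin ϕ sin δ + cos ϕ cos δ sin h₀ = 1.5203×0.53140×-0.08020 + 0.84712×0.99678×0.99873 = -0.064793 + 0.843320 = 0.778527.
Q̄ = (S_0/π) × [bracket] = (1148/π) × 0.778527 = 284.49 W/m².
— Configuration B (ϕ=+55.3°):
Solar declination: sin δ = sin ε · sin L_s = sin 64.90° × sin 342.6° = -0.27080, so δ = -15.712°.
cos h₀ = −tan(+55.3°) tan(-15.712°) = 0.4063, h₀ = 1.1524 rad.
Bracket: h₀ sin ϕ sin δ + cos ϕ cos δ sin h₀ = 1.1524×0.82214×-0.27080 + 0.56928×0.96264×0.91375 = -0.256565 + 0.500746 = 0.244181.
Q̄ = (S_0/π) × [bracket] = (1148/π) × 0.244181 = 89.229 W/m².
Ratio Q̄_A / Q̄_B = 284.49 / 89.229 = 3.188.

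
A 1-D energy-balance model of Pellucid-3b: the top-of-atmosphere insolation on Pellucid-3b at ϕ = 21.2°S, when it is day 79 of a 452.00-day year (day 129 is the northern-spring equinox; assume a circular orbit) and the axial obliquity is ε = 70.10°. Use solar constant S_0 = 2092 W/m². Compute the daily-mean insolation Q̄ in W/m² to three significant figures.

Q̄ ≈ 745 W/m²

Solar longitude: L_s = 360° × (79 − 129)/452.00 = -39.823°, i.e. -39.823° + 360° = 320.177°.
sin δ = sin 70.10° × sin 320.177° = -0.60218, so δ = -37.026°.
cos h₀ = −tan(-21.2°) tan(-37.026°) = -0.2926, h₀ = 1.8677 rad.
Bracket: h₀ sin ϕ sin δ + cos ϕ cos δ sin h₀ = 1.8677×-0.36162×-0.60218 + 0.93232×0.79836×0.95625 = 0.406711 + 0.711763 = 1.118474.
Q̄ = (S_0/π) × [bracket] = (2092/π) × 1.118474 = 744.8 W/m².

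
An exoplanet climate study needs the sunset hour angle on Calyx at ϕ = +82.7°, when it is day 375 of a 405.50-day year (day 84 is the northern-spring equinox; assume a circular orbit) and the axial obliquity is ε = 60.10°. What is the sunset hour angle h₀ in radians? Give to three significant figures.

h₀ = 0.00 rad

Solar longitude: L_s = 360° × (375 − 84)/405.50 = 258.348°.
sin δ = sin 60.10° × sin 258.348° = -0.84903, so δ = -58.106°.
cos h₀ = −tan ϕ · tan δ = 12.5444 ≥ 1, so the host star never rises (polar night) and h₀ = 0.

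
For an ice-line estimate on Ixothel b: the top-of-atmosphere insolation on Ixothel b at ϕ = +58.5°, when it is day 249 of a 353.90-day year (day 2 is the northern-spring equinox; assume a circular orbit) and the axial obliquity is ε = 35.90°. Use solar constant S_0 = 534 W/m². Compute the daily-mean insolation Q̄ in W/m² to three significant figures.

Solar longitude: L_s = 360° × (249 − 2)/353.90 = 251.257°.
sin δ = sin 35.90° × sin 251.257° = -0.55528, so δ = -33.730°.
cos h₀ = −tan(+58.5°) tan(-33.730°) = 1.0895 ≥ 1 ⇒ polar night, h₀ = 0 and Q̄ = 0.

Q̄ ≈ 0.00 W/m²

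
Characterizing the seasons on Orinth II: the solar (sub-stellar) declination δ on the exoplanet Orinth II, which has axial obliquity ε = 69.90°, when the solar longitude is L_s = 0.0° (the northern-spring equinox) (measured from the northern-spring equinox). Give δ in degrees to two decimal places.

sin δ = sin ε · sin L_s = sin 69.90° × sin 0.0° = 0.000000.
δ = arcsin(0.000000) = +0.00°.

δ = +0.00°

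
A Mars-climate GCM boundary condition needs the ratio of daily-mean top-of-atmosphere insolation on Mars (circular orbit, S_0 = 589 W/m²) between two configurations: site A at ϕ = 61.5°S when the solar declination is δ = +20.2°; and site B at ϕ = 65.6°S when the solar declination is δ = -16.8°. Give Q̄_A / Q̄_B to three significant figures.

— Configuration A (ϕ=-61.5°):
cos h₀ = −tan(-61.5°) tan(+20.200°) = 0.6776, h₀ = 0.8262 rad.
Bracket: h₀ sin ϕ sin δ + cos ϕ cos δ sin h₀ = 0.8262×-0.87882×0.34530 + 0.47716×0.93849×0.73539 = -0.250716 + 0.329315 = 0.078599.
Q̄ = (S_0/π) × [bracket] = (589/π) × 0.078599 = 14.736 W/m².
— Configuration B (ϕ=-65.6°):
cos h₀ = −tan(-65.6°) tan(-16.800°) = -0.6656, h₀ = 2.2991 rad.
Bracket: h₀ sin ϕ sin δ + cos ϕ cos δ sin h₀ = 2.2991×-0.91068×-0.28903 + 0.41310×0.95732×0.74633 = 0.605155 + 0.295150 = 0.900305.
Q̄ = (S_0/π) × [bracket] = (589/π) × 0.900305 = 168.79 W/m².
Ratio Q̄_A / Q̄_B = 14.736 / 168.79 = 0.08730.

Q̄_A / Q̄_B ≈ 0.0873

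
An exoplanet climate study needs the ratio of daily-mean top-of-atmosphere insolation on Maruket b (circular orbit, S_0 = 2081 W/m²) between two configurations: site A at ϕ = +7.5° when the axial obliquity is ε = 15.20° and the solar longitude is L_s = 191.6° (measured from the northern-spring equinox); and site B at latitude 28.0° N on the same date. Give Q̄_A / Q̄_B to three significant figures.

Q̄_A / Q̄_B ≈ 1.16

— Configuration A (ϕ=+7.5°):
Solar declination: sin δ = sin ε · sin L_s = sin 15.20° × sin 191.6° = -0.05272, so δ = -3.022°.
cos h₀ = −tan(+7.5°) tan(-3.022°) = 0.0070, h₀ = 1.5638 rad.
Bracket: h₀ sin ϕ sin δ + cos ϕ cos δ sin h₀ = 1.5638×0.13053×-0.05272 + 0.99144×0.99861×0.99998 = -0.010761 + 0.990042 = 0.979281.
Q̄ = (S_0/π) × [bracket] = (2081/π) × 0.979281 = 648.68 W/m².
— Configuration B (ϕ=+28.0°):
cos h₀ = −tan(+28.0°) tan(-3.022°) = 0.0281, h₀ = 1.5427 rad.
Bracket: h₀ sin ϕ sin δ + cos ϕ cos δ sin h₀ = 1.5427×0.46947×-0.05272 + 0.88295×0.99861×0.99961 = -0.038183 + 0.881379 = 0.843196.
Q̄ = (S_0/π) × [bracket] = (2081/π) × 0.843196 = 558.54 W/m².
Ratio Q̄_A / Q̄_B = 648.68 / 558.54 = 1.161.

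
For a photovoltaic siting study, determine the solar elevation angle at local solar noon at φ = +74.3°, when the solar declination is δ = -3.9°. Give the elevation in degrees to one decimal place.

11.8°

At local noon the hour angle is zero, so the zenith angle equals |φ − δ| = |+74.3° − (-3.900°)| = 78.200°.
Elevation = 90° − 78.200° = 11.8°.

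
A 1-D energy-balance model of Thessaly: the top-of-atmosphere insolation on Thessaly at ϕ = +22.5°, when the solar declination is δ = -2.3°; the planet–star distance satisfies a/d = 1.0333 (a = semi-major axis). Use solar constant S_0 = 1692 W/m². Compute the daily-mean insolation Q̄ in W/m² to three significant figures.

cos h₀ = −tan(+22.5°) tan(-2.300°) = 0.0166, h₀ = 1.5542 rad.
Bracket: h₀ sin ϕ sin δ + cos ϕ cos δ sin h₀ = 1.5542×0.38268×-0.04013 + 0.92388×0.99919×0.99986 = -0.023868 + 0.923002 = 0.899134.
Inverse-square distance factor (a/d)² = 1.0333² = 1.067709.
Q̄ = (S_0/π) × 1.067709 × [bracket] = (1692/π) × 1.067709 × 0.899134 = 517.0 W/m².

Q̄ ≈ 517 W/m²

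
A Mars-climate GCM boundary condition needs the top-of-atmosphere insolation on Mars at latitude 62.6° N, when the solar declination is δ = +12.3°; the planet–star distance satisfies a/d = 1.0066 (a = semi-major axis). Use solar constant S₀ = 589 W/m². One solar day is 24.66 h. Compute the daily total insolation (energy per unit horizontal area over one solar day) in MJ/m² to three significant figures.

cos H₀ = −tan(+62.6°) tan(+12.300°) = -0.4206, H₀ = 2.0049 rad.
Bracket: H₀ sin φ sin δ + cos φ cos δ sin H₀ = 2.0049×0.88782×0.21303 + 0.46020×0.97705×0.90723 = 0.379191 + 0.407925 = 0.787116.
Inverse-square distance factor (a/d)² = 1.0066² = 1.013244.
Q̄ = (S₀/π) × 1.013244 × [bracket] = (589/π) × 1.013244 × 0.787116 = 149.53 W/m².
Daily total = Q̄ × 24.66 h × 3600 s/h = 149.53 × 24.66 × 3600 / 10⁶ = 13.27 MJ/m².

13.3 MJ/m²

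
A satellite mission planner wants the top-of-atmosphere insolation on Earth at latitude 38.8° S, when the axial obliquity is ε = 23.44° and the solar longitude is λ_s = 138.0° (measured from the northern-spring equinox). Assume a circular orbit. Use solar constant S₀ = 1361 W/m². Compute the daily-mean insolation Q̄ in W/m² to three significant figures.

Q̄ ≈ 220 W/m²

Solar declination: sin δ = sin ε · sin λ_s = sin 23.44° × sin 138.0° = 0.26617, so δ = +15.437°.
cos H₀ = −tan(-38.8°) tan(+15.437°) = 0.2220, H₀ = 1.3469 rad.
Bracket: H₀ sin φ sin δ + cos φ cos δ sin H₀ = 1.3469×-0.62660×0.26617 + 0.77934×0.96393×0.97504 = -0.224639 + 0.732479 = 0.507840.
Q̄ = (S₀/π) × [bracket] = (1361/π) × 0.507840 = 220.0 W/m².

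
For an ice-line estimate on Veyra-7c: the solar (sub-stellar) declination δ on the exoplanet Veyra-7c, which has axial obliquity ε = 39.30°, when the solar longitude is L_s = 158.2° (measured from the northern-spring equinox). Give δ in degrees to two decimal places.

δ = +13.60°

sin δ = sin ε · sin L_s = sin 39.30° × sin 158.2° = 0.235217.
δ = arcsin(0.235217) = +13.60°.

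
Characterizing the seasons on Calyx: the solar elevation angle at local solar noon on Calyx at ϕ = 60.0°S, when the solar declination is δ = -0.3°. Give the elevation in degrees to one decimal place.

30.3°

At local noon the hour angle is zero, so the zenith angle equals |ϕ − δ| = |-60.0° − (-0.300°)| = 59.700°.
Elevation = 90° − 59.700° = 30.3°.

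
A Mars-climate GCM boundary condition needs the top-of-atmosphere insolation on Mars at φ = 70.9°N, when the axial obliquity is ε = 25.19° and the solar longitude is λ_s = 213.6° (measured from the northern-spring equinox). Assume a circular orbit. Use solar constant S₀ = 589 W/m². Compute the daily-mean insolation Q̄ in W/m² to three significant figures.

Q̄ ≈ 9.39 W/m²

Solar declination: sin δ = sin ε · sin λ_s = sin 25.19° × sin 213.6° = -0.23554, so δ = -13.623°.
cos H₀ = −tan(+70.9°) tan(-13.623°) = 0.6999, H₀ = 0.7956 rad.
Bracket: H₀ sin φ sin δ + cos φ cos δ sin H₀ = 0.7956×0.94495×-0.23554 + 0.32722×0.97187×0.71426 = -0.177079 + 0.227146 = 0.050067.
Q̄ = (S₀/π) × [bracket] = (589/π) × 0.050067 = 9.387 W/m².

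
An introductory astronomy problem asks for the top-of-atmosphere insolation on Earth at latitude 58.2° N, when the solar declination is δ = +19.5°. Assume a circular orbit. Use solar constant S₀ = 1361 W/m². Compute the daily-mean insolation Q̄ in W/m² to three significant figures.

cos H₀ = −tan(+58.2°) tan(+19.500°) = -0.5711, H₀ = 2.1787 rad.
Bracket: H₀ sin φ sin δ + cos φ cos δ sin H₀ = 2.1787×0.84989×0.33381 + 0.52696×0.94264×0.82086 = 0.618101 + 0.407749 = 1.025850.
Q̄ = (S₀/π) × [bracket] = (1361/π) × 1.025850 = 444.4 W/m².

Q̄ ≈ 444 W/m²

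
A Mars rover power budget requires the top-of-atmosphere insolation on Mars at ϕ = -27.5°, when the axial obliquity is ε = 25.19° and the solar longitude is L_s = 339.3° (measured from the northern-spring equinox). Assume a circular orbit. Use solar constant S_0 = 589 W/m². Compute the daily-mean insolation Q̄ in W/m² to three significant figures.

Solar declination: sin δ = sin ε · sin L_s = sin 25.19° × sin 339.3° = -0.15045, so δ = -8.653°.
cos h₀ = −tan(-27.5°) tan(-8.653°) = -0.0792, h₀ = 1.6501 rad.
Bracket: h₀ sin ϕ sin δ + cos ϕ cos δ sin h₀ = 1.6501×-0.46175×-0.15045 + 0.88701×0.98862×0.99686 = 0.114633 + 0.874162 = 0.988795.
Q̄ = (S_0/π) × [bracket] = (589/π) × 0.988795 = 185.4 W/m².

Q̄ ≈ 185 W/m²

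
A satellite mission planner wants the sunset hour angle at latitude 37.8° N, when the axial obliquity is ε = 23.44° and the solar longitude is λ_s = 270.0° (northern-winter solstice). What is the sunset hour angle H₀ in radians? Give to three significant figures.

Solar declination: sin δ = sin ε · sin λ_s = sin 23.44° × sin 270.0° = -0.39779, so δ = -23.440°.
cos H₀ = −tan φ · tan δ = −tan(+37.8°) × tan(-23.440°) = 0.3363, so H₀ = 1.2278 rad = 70.35°.

H₀ = 1.23 rad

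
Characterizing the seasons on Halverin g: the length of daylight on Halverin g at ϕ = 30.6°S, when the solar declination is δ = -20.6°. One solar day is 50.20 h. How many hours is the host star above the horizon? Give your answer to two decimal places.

cos h₀ = −tan ϕ · tan δ = −tan(-30.6°) × tan(-20.600°) = -0.2223, so h₀ = 1.7950 rad = 102.84°.
Daylight = 2h₀/(2π) × 50.20 h = (1.7950/π) × 50.20 = 28.68 h.

28.68 h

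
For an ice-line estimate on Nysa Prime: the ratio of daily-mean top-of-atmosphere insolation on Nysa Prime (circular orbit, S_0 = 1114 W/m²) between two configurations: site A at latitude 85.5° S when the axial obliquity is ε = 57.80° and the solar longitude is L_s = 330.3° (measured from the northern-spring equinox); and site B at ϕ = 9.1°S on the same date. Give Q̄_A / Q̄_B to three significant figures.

— Configuration A (ϕ=-85.5°):
Solar declination: sin δ = sin ε · sin L_s = sin 57.80° × sin 330.3° = -0.41925, so δ = -24.787°.
cos h₀ = −tan(-85.5°) tan(-24.787°) = -5.8677 ≤ −1 ⇒ polar day, h₀ = π.
Bracket: h₀ sin ϕ sin δ + cos ϕ cos δ sin h₀ = 3.1416×-0.99692×-0.41925 + 0.07846×0.90787×0.00000 = 1.313059 + 0.000000 = 1.313059.
Q̄ = (S_0/π) × [bracket] = (1114/π) × 1.313059 = 465.61 W/m².
— Configuration B (ϕ=-9.1°):
cos h₀ = −tan(-9.1°) tan(-24.787°) = -0.0740, h₀ = 1.6448 rad.
Bracket: h₀ sin ϕ sin δ + cos ϕ cos δ sin h₀ = 1.6448×-0.15816×-0.41925 + 0.98741×0.90787×0.99726 = 0.109064 + 0.893984 = 1.003048.
Q̄ = (S_0/π) × [bracket] = (1114/π) × 1.003048 = 355.68 W/m².
Ratio Q̄_A / Q̄_B = 465.61 / 355.68 = 1.309.

Q̄_A / Q̄_B ≈ 1.31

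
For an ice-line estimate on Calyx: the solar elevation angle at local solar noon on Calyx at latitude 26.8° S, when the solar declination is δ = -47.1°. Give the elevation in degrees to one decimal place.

At local noon the hour angle is zero, so the zenith angle equals |ϕ − δ| = |-26.8° − (-47.100°)| = 20.300°.
Elevation = 90° − 20.300° = 69.7°.

69.7°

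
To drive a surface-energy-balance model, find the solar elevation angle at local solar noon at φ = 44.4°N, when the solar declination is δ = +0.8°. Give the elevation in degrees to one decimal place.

At local noon the hour angle is zero, so the zenith angle equals |φ − δ| = |+44.4° − (+0.800°)| = 43.600°.
Elevation = 90° − 43.600° = 46.4°.

46.4°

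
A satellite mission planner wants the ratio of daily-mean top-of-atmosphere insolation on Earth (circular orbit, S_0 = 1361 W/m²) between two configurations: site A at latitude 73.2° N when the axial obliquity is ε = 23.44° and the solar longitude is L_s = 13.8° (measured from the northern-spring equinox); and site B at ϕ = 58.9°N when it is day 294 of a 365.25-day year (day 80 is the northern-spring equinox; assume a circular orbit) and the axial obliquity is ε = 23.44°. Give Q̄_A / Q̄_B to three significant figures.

Q̄_A / Q̄_B ≈ 1.70

— Configuration A (ϕ=+73.2°):
Solar declination: sin δ = sin ε · sin L_s = sin 23.44° × sin 13.8° = 0.09489, so δ = +5.445°.
cos h₀ = −tan(+73.2°) tan(+5.445°) = -0.3157, h₀ = 1.8920 rad.
Bracket: h₀ sin ϕ sin δ + cos ϕ cos δ sin h₀ = 1.8920×0.95732×0.09489 + 0.28903×0.99549×0.94886 = 0.171869 + 0.273012 = 0.444881.
Q̄ = (S_0/π) × [bracket] = (1361/π) × 0.444881 = 192.73 W/m².
— Configuration B (ϕ=+58.9°):
Solar longitude: L_s = 360° × (294 − 80)/365.25 = 210.924°.
sin δ = sin 23.44° × sin 210.924° = -0.20442, so δ = -11.796°.
cos h₀ = −tan(+58.9°) tan(-11.796°) = 0.3462, h₀ = 1.2173 rad.
Bracket: h₀ sin ϕ sin δ + cos ϕ cos δ sin h₀ = 1.2173×0.85627×-0.20442 + 0.51653×0.97888×0.93817 = -0.213075 + 0.474358 = 0.261283.
Q̄ = (S_0/π) × [bracket] = (1361/π) × 0.261283 = 113.19 W/m².
Ratio Q̄_A / Q̄_B = 192.73 / 113.19 = 1.703.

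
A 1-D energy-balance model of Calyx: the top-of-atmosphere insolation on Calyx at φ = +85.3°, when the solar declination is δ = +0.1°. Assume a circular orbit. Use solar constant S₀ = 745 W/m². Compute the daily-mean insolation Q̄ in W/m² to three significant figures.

cos H₀ = −tan(+85.3°) tan(+0.100°) = -0.0212, H₀ = 1.5920 rad.
Bracket: H₀ sin φ sin δ + cos φ cos δ sin H₀ = 1.5920×0.99664×0.00175 + 0.08194×1.00000×0.99977 = 0.002777 + 0.081921 = 0.084698.
Q̄ = (S₀/π) × [bracket] = (745/π) × 0.084698 = 20.09 W/m².

Q̄ ≈ 20.1 W/m²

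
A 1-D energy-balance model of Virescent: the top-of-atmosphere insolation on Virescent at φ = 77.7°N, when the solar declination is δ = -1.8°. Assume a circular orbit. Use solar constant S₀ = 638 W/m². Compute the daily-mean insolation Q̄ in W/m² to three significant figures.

Q̄ ≈ 33.9 W/m²

cos H₀ = −tan(+77.7°) tan(-1.800°) = 0.1441, H₀ = 1.4262 rad.
Bracket: H₀ sin φ sin δ + cos φ cos δ sin H₀ = 1.4262×0.97705×-0.03141 + 0.21303×0.99951×0.98956 = -0.043769 + 0.210703 = 0.166934.
Q̄ = (S₀/π) × [bracket] = (638/π) × 0.166934 = 33.90 W/m².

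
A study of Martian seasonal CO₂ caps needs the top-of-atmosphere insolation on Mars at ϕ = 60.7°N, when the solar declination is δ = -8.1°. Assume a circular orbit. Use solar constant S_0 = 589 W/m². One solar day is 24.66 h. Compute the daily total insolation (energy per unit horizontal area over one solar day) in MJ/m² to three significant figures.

5.11 MJ/m²

cos h₀ = −tan(+60.7°) tan(-8.100°) = 0.2536, h₀ = 1.3144 rad.
Bracket: h₀ sin ϕ sin δ + cos ϕ cos δ sin h₀ = 1.3144×0.87207×-0.14090 + 0.48938×0.99002×0.96731 = -0.161506 + 0.468658 = 0.307152.
Q̄ = (S_0/π) × [bracket] = (589/π) × 0.307152 = 57.586 W/m².
Daily total = Q̄ × 24.66 h × 3600 s/h = 57.586 × 24.66 × 3600 / 10⁶ = 5.112 MJ/m².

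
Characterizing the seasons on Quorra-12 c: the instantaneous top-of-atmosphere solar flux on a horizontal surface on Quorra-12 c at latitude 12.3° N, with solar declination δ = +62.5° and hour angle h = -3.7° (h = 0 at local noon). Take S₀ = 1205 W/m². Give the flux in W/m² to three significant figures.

770 W/m²

cos θ_z = sin φ sin δ + cos φ cos δ cos h = 0.188960 + 0.450209 = 0.639169.
Flux = S₀ · cos θ_z = 1205 × 0.639169 = 770.2 W/m².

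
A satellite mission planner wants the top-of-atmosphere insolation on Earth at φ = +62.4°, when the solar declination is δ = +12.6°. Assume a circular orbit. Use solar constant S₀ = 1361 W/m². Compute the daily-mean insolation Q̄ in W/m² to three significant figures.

Q̄ ≈ 346 W/m²

cos H₀ = −tan(+62.4°) tan(+12.600°) = -0.4276, H₀ = 2.0126 rad.
Bracket: H₀ sin φ sin δ + cos φ cos δ sin H₀ = 2.0126×0.88620×0.21814 + 0.46330×0.97592×0.90398 = 0.389067 + 0.408729 = 0.797796.
Q̄ = (S₀/π) × [bracket] = (1361/π) × 0.797796 = 345.6 W/m².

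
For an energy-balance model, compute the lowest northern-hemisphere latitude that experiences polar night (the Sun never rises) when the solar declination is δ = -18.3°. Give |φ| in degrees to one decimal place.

Polar night requires cos H₀ = −tan φ tan δ ≥ 1, i.e. tan φ tan δ ≤ −1.
The boundary is |tan φ| · |tan δ| = 1, so |φ| = 90° − |δ| = 90° − 18.3° = 71.7° in the northern hemisphere.

|φ| = 71.7°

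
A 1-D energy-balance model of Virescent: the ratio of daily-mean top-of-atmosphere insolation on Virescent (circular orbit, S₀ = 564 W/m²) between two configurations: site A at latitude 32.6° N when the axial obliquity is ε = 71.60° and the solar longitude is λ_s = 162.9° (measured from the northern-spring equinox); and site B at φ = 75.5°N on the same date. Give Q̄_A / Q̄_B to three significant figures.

Q̄_A / Q̄_B ≈ 1.25

— Configuration A (φ=+32.6°):
Solar declination: sin δ = sin ε · sin λ_s = sin 71.60° × sin 162.9° = 0.27901, so δ = +16.201°.
cos H₀ = −tan(+32.6°) tan(+16.201°) = -0.1858, H₀ = 1.7577 rad.
Bracket: H₀ sin φ sin δ + cos φ cos δ sin H₀ = 1.7577×0.53877×0.27901 + 0.84245×0.96029×0.98259 = 0.264221 + 0.794912 = 1.059133.
Q̄ = (S₀/π) × [bracket] = (564/π) × 1.059133 = 190.14 W/m².
— Configuration B (φ=+75.5°):
cos H₀ = −tan(+75.5°) tan(+16.201°) = -1.1235 ≤ −1 ⇒ polar day, H₀ = π.
Bracket: H₀ sin φ sin δ + cos φ cos δ sin H₀ = 3.1416×0.96815×0.27901 + 0.25038×0.96029×0.00000 = 0.848620 + 0.000000 = 0.848620.
Q̄ = (S₀/π) × [bracket] = (564/π) × 0.848620 = 152.35 W/m².
Ratio Q̄_A / Q̄_B = 190.14 / 152.35 = 1.248.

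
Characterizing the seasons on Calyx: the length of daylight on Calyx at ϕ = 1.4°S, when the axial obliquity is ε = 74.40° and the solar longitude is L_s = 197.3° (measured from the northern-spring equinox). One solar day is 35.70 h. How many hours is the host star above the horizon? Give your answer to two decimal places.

Solar declination: sin δ = sin ε · sin L_s = sin 74.40° × sin 197.3° = -0.28642, so δ = -16.644°.
cos h₀ = −tan ϕ · tan δ = −tan(-1.4°) × tan(-16.644°) = -0.0073, so h₀ = 1.5781 rad = 90.42°.
Daylight = 2h₀/(2π) × 35.70 h = (1.5781/π) × 35.70 = 17.93 h.

17.93 h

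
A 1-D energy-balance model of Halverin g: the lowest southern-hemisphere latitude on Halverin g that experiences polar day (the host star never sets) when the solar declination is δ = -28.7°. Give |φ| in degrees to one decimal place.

Polar day requires cos H₀ = −tan φ tan δ ≤ −1, i.e. tan φ tan δ ≥ 1.
The boundary is |tan φ| · |tan δ| = 1, so |φ| = 90° − |δ| = 90° − 28.7° = 61.3° in the southern hemisphere.

|φ| = 61.3°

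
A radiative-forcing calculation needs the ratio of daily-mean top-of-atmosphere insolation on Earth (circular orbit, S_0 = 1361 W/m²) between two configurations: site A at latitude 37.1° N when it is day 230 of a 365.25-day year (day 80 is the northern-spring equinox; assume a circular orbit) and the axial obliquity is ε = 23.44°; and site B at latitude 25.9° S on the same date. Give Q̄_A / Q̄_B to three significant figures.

— Configuration A (ϕ=+37.1°):
Solar longitude: L_s = 360° × (230 − 80)/365.25 = 147.844°.
sin δ = sin 23.44° × sin 147.844° = 0.21171, so δ = +12.223°.
cos h₀ = −tan(+37.1°) tan(+12.223°) = -0.1638, h₀ = 1.7354 rad.
Bracket: h₀ sin ϕ sin δ + cos ϕ cos δ sin h₀ = 1.7354×0.60321×0.21171 + 0.79758×0.97733×0.98649 = 0.221620 + 0.768968 = 0.990588.
Q̄ = (S_0/π) × [bracket] = (1361/π) × 0.990588 = 429.14 W/m².
— Configuration B (ϕ=-25.9°):
cos h₀ = −tan(-25.9°) tan(+12.223°) = 0.1052, h₀ = 1.4654 rad.
Bracket: h₀ sin ϕ sin δ + cos ϕ cos δ sin h₀ = 1.4654×-0.43680×0.21171 + 0.89956×0.97733×0.99445 = -0.135513 + 0.874288 = 0.738775.
Q̄ = (S_0/π) × [bracket] = (1361/π) × 0.738775 = 320.05 W/m².
Ratio Q̄_A / Q̄_B = 429.14 / 320.05 = 1.341.

Q̄_A / Q̄_B ≈ 1.34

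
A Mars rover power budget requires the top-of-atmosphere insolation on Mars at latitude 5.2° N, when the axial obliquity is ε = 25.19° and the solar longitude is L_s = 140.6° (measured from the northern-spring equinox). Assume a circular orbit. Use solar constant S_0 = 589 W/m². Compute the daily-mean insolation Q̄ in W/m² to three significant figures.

Q̄ ≈ 187 W/m²

Solar declination: sin δ = sin ε · sin L_s = sin 25.19° × sin 140.6° = 0.27015, so δ = +15.673°.
cos h₀ = −tan(+5.2°) tan(+15.673°) = -0.0255, h₀ = 1.5963 rad.
Bracket: h₀ sin ϕ sin δ + cos ϕ cos δ sin h₀ = 1.5963×0.09063×0.27015 + 0.99588×0.96282×0.99967 = 0.039083 + 0.958537 = 0.997620.
Q̄ = (S_0/π) × [bracket] = (589/π) × 0.997620 = 187.0 W/m².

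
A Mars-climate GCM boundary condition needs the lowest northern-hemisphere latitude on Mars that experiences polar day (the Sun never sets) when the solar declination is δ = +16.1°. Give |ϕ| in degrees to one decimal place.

Polar day requires cos h₀ = −tan ϕ tan δ ≤ −1, i.e. tan ϕ tan δ ≥ 1.
The boundary is |tan ϕ| · |tan δ| = 1, so |ϕ| = 90° − |δ| = 90° − 16.1° = 73.9° in the northern hemisphere.

|ϕ| = 73.9°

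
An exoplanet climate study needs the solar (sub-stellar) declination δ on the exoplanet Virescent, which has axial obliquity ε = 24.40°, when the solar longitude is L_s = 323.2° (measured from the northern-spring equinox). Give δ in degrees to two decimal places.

sin δ = sin ε · sin L_s = sin 24.40° × sin 323.2° = -0.247459.
δ = arcsin(-0.247459) = -14.33°.

δ = -14.33°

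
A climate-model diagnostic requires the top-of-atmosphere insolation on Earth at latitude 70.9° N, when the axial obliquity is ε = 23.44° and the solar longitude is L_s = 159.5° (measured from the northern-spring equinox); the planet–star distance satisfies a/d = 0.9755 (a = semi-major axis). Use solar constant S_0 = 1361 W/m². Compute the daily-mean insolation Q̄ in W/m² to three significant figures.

Q̄ ≈ 230 W/m²

Solar declination: sin δ = sin ε · sin L_s = sin 23.44° × sin 159.5° = 0.13931, so δ = +8.008°.
cos h₀ = −tan(+70.9°) tan(+8.008°) = -0.4063, h₀ = 1.9892 rad.
Bracket: h₀ sin ϕ sin δ + cos ϕ cos δ sin h₀ = 1.9892×0.94495×0.13931 + 0.32722×0.99025×0.91376 = 0.261860 + 0.296085 = 0.557945.
Inverse-square distance factor (a/d)² = 0.9755² = 0.951600.
Q̄ = (S_0/π) × 0.951600 × [bracket] = (1361/π) × 0.951600 × 0.557945 = 230.0 W/m².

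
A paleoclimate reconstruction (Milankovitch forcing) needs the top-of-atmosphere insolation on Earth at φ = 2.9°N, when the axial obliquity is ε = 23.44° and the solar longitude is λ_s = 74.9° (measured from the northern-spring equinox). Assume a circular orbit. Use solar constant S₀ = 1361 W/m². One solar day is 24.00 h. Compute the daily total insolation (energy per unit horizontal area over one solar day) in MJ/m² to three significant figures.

35.7 MJ/m²

Solar declination: sin δ = sin ε · sin λ_s = sin 23.44° × sin 74.9° = 0.38405, so δ = +22.585°.
cos H₀ = −tan(+2.9°) tan(+22.585°) = -0.0211, H₀ = 1.5919 rad.
Bracket: H₀ sin φ sin δ + cos φ cos δ sin H₀ = 1.5919×0.05059×0.38405 + 0.99872×0.92331×0.99978 = 0.030929 + 0.921925 = 0.952854.
Q̄ = (S₀/π) × [bracket] = (1361/π) × 0.952854 = 412.80 W/m².
Daily total = Q̄ × 24.00 h × 3600 s/h = 412.80 × 24.00 × 3600 / 10⁶ = 35.67 MJ/m².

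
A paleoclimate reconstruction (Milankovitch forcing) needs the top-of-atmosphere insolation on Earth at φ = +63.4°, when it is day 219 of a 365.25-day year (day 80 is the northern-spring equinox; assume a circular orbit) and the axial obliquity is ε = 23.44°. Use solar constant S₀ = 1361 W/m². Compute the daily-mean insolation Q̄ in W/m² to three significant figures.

Q̄ ≈ 382 W/m²

Solar longitude: λ_s = 360° × (219 − 80)/365.25 = 137.002°.
sin δ = sin 23.44° × sin 137.002° = 0.27128, so δ = +15.740°.
cos H₀ = −tan(+63.4°) tan(+15.740°) = -0.5628, H₀ = 2.1686 rad.
Bracket: H₀ sin φ sin δ + cos φ cos δ sin H₀ = 2.1686×0.89415×0.27128 + 0.44776×0.96250×0.82656 = 0.526026 + 0.356222 = 0.882248.
Q̄ = (S₀/π) × [bracket] = (1361/π) × 0.882248 = 382.2 W/m².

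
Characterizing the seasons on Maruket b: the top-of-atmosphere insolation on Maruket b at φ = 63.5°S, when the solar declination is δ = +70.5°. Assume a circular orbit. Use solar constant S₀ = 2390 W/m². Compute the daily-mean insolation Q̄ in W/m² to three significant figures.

Q̄ ≈ 0.00 W/m²

cos H₀ = −tan(-63.5°) tan(+70.500°) = 5.6639 ≥ 1 ⇒ polar night, H₀ = 0 and Q̄ = 0.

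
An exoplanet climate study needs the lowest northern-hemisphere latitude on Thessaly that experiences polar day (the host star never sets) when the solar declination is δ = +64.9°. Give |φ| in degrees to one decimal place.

|φ| = 25.1°

Polar day requires cos H₀ = −tan φ tan δ ≤ −1, i.e. tan φ tan δ ≥ 1.
The boundary is |tan φ| · |tan δ| = 1, so |φ| = 90° − |δ| = 90° − 64.9° = 25.1° in the northern hemisphere.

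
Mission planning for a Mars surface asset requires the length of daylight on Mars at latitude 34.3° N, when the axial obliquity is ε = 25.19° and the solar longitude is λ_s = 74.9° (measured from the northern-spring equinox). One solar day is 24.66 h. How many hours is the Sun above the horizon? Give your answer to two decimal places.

Solar declination: sin δ = sin ε · sin λ_s = sin 25.19° × sin 74.9° = 0.41093, so δ = +24.263°.
cos H₀ = −tan φ · tan δ = −tan(+34.3°) × tan(+24.263°) = -0.3075, so H₀ = 1.8833 rad = 107.91°.
Daylight = 2H₀/(2π) × 24.66 h = (1.8833/π) × 24.66 = 14.78 h.

14.78 h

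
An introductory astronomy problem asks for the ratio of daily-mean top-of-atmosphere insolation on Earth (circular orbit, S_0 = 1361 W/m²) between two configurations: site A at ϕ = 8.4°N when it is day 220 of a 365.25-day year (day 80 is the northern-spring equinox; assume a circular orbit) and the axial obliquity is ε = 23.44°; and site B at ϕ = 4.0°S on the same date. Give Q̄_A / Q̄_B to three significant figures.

Q̄_A / Q̄_B ≈ 1.09

— Configuration A (ϕ=+8.4°):
Solar longitude: L_s = 360° × (220 − 80)/365.25 = 137.988°.
sin δ = sin 23.44° × sin 137.988° = 0.26624, so δ = +15.440°.
cos h₀ = −tan(+8.4°) tan(+15.440°) = -0.0408, h₀ = 1.6116 rad.
Bracket: h₀ sin ϕ sin δ + cos ϕ cos δ sin h₀ = 1.6116×0.14608×0.26624 + 0.98927×0.96391×0.99917 = 0.062679 + 0.952776 = 1.015455.
Q̄ = (S_0/π) × [bracket] = (1361/π) × 1.015455 = 439.92 W/m².
— Configuration B (ϕ=-4.0°):
cos h₀ = −tan(-4.0°) tan(+15.440°) = 0.0193, h₀ = 1.5515 rad.
Bracket: h₀ sin ϕ sin δ + cos ϕ cos δ sin h₀ = 1.5515×-0.06976×0.26624 + 0.99756×0.96391×0.99981 = -0.028816 + 0.961375 = 0.932559.
Q̄ = (S_0/π) × [bracket] = (1361/π) × 0.932559 = 404.00 W/m².
Ratio Q̄_A / Q̄_B = 439.92 / 404.00 = 1.089.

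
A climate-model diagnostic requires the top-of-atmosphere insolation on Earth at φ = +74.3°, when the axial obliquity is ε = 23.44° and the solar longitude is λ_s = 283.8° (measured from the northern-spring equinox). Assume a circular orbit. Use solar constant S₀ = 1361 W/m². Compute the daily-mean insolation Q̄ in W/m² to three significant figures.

Solar declination: sin δ = sin ε · sin λ_s = sin 23.44° × sin 283.8° = -0.38631, so δ = -22.725°.
cos H₀ = −tan(+74.3°) tan(-22.725°) = 1.4900 ≥ 1 ⇒ polar night, H₀ = 0 and Q̄ = 0.

Q̄ ≈ 0.00 W/m²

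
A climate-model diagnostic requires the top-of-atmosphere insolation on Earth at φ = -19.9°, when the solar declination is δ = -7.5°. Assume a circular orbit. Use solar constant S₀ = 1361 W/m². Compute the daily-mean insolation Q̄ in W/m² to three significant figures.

Q̄ ≈ 435 W/m²

cos H₀ = −tan(-19.9°) tan(-7.500°) = -0.0477, H₀ = 1.6185 rad.
Bracket: H₀ sin φ sin δ + cos φ cos δ sin H₀ = 1.6185×-0.34038×-0.13053 + 0.94029×0.99144×0.99886 = 0.071910 + 0.931178 = 1.003088.
Q̄ = (S₀/π) × [bracket] = (1361/π) × 1.003088 = 434.6 W/m².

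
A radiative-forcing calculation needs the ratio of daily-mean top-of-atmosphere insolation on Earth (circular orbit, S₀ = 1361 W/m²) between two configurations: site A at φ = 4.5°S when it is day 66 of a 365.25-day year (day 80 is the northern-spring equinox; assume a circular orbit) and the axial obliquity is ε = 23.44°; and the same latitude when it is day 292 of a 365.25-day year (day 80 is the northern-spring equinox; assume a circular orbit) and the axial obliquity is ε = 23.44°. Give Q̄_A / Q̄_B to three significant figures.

Q̄_A / Q̄_B ≈ 1.00

— Configuration A (φ=-4.5°):
Solar longitude: λ_s = 360° × (66 − 80)/365.25 = -13.799°, i.e. -13.799° + 360° = 346.201°.
sin δ = sin 23.44° × sin 346.201° = -0.09488, so δ = -5.444°.
cos H₀ = −tan(-4.5°) tan(-5.444°) = -0.0075, H₀ = 1.5783 rad.
Bracket: H₀ sin φ sin δ + cos φ cos δ sin H₀ = 1.5783×-0.07846×-0.09488 + 0.99692×0.99549×0.99997 = 0.011749 + 0.992394 = 1.004143.
Q̄ = (S₀/π) × [bracket] = (1361/π) × 1.004143 = 435.01 W/m².
— Configuration B (φ=-4.5°):
Solar longitude: λ_s = 360° × (292 − 80)/365.25 = 208.953°.
sin δ = sin 23.44° × sin 208.953° = -0.19256, so δ = -11.103°.
cos H₀ = −tan(-4.5°) tan(-11.103°) = -0.0154, H₀ = 1.5862 rad.
Bracket: H₀ sin φ sin δ + cos φ cos δ sin H₀ = 1.5862×-0.07846×-0.19256 + 0.99692×0.98128×0.99988 = 0.023965 + 0.978140 = 1.002105.
Q̄ = (S₀/π) × [bracket] = (1361/π) × 1.002105 = 434.13 W/m².
Ratio Q̄_A / Q̄_B = 435.01 / 434.13 = 1.002.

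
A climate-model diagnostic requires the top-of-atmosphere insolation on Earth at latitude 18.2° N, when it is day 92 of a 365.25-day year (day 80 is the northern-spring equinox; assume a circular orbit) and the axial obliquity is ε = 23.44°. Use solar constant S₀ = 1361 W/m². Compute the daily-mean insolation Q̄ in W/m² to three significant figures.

Q̄ ≈ 428 W/m²

Solar longitude: λ_s = 360° × (92 − 80)/365.25 = 11.828°.
sin δ = sin 23.44° × sin 11.828° = 0.08153, so δ = +4.677°.
cos H₀ = −tan(+18.2°) tan(+4.677°) = -0.0269, H₀ = 1.5977 rad.
Bracket: H₀ sin φ sin δ + cos φ cos δ sin H₀ = 1.5977×0.31233×0.08153 + 0.94997×0.99667×0.99964 = 0.040684 + 0.946466 = 0.987150.
Q̄ = (S₀/π) × [bracket] = (1361/π) × 0.987150 = 427.7 W/m².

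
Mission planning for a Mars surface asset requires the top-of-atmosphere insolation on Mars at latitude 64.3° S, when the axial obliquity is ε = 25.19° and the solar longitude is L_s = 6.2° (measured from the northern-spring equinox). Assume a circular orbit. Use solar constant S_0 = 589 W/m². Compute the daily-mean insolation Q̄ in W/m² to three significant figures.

Q̄ ≈ 69.4 W/m²

Solar declination: sin δ = sin ε · sin L_s = sin 25.19° × sin 6.2° = 0.04597, so δ = +2.635°.
cos h₀ = −tan(-64.3°) tan(+2.635°) = 0.0956, h₀ = 1.4750 rad.
Bracket: h₀ sin ϕ sin δ + cos ϕ cos δ sin h₀ = 1.4750×-0.90108×0.04597 + 0.43366×0.99894×0.99542 = -0.061098 + 0.431216 = 0.370118.
Q̄ = (S_0/π) × [bracket] = (589/π) × 0.370118 = 69.39 W/m².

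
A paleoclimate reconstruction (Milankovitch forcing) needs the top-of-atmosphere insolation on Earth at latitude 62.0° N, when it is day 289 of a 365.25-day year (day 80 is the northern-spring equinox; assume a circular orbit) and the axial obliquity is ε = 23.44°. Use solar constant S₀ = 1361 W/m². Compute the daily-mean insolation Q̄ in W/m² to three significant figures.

Solar longitude: λ_s = 360° × (289 − 80)/365.25 = 205.996°.
sin δ = sin 23.44° × sin 205.996° = -0.17435, so δ = -10.041°.
cos H₀ = −tan(+62.0°) tan(-10.041°) = 0.3330, H₀ = 1.2313 rad.
Bracket: H₀ sin φ sin δ + cos φ cos δ sin H₀ = 1.2313×0.88295×-0.17435 + 0.46947×0.98468×0.94292 = -0.189549 + 0.435891 = 0.246342.
Q̄ = (S₀/π) × [bracket] = (1361/π) × 0.246342 = 106.7 W/m².

Q̄ ≈ 107 W/m²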